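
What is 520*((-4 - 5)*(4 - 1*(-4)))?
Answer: -37440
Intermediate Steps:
520*((-4 - 5)*(4 - 1*(-4))) = 520*(-9*(4 + 4)) = 520*(-9*8) = 520*(-72) = -37440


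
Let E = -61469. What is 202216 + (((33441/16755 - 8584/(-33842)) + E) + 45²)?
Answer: 13492706981227/94503785 ≈ 1.4277e+5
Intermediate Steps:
202216 + (((33441/16755 - 8584/(-33842)) + E) + 45²) = 202216 + (((33441/16755 - 8584/(-33842)) - 61469) + 45²) = 202216 + (((33441*(1/16755) - 8584*(-1/33842)) - 61469) + 2025) = 202216 + (((11147/5585 + 4292/16921) - 61469) + 2025) = 202216 + ((212589207/94503785 - 61469) + 2025) = 202216 + (-5808840570958/94503785 + 2025) = 202216 - 5617470406333/94503785 = 13492706981227/94503785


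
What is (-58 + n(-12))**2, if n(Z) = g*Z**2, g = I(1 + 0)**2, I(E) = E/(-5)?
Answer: 1705636/625 ≈ 2729.0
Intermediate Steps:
I(E) = -E/5 (I(E) = E*(-1/5) = -E/5)
g = 1/25 (g = (-(1 + 0)/5)**2 = (-1/5*1)**2 = (-1/5)**2 = 1/25 ≈ 0.040000)
n(Z) = Z**2/25
(-58 + n(-12))**2 = (-58 + (1/25)*(-12)**2)**2 = (-58 + (1/25)*144)**2 = (-58 + 144/25)**2 = (-1306/25)**2 = 1705636/625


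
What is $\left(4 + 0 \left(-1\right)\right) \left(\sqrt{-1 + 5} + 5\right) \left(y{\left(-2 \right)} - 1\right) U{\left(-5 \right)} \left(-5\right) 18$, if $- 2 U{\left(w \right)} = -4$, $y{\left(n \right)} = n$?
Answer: $15120$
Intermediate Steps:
$U{\left(w \right)} = 2$ ($U{\left(w \right)} = \left(- \frac{1}{2}\right) \left(-4\right) = 2$)
$\left(4 + 0 \left(-1\right)\right) \left(\sqrt{-1 + 5} + 5\right) \left(y{\left(-2 \right)} - 1\right) U{\left(-5 \right)} \left(-5\right) 18 = \left(4 + 0 \left(-1\right)\right) \left(\sqrt{-1 + 5} + 5\right) \left(-2 - 1\right) 2 \left(-5\right) 18 = \left(4 + 0\right) \left(\sqrt{4} + 5\right) \left(-3\right) 2 \left(-5\right) 18 = 4 \left(2 + 5\right) \left(-3\right) 2 \left(-5\right) 18 = 4 \cdot 7 \left(-3\right) 2 \left(-5\right) 18 = 4 \left(-21\right) 2 \left(-5\right) 18 = 4 \left(\left(-42\right) \left(-5\right)\right) 18 = 4 \cdot 210 \cdot 18 = 840 \cdot 18 = 15120$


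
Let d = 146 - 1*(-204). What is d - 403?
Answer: -53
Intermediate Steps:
d = 350 (d = 146 + 204 = 350)
d - 403 = 350 - 403 = -53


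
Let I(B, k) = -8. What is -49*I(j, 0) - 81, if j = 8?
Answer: 311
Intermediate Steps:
-49*I(j, 0) - 81 = -49*(-8) - 81 = 392 - 81 = 311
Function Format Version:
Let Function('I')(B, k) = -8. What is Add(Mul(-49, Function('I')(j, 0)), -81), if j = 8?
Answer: 311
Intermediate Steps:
Add(Mul(-49, Function('I')(j, 0)), -81) = Add(Mul(-49, -8), -81) = Add(392, -81) = 311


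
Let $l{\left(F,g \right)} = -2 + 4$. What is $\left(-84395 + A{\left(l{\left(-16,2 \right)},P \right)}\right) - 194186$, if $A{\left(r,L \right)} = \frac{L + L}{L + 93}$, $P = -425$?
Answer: $- \frac{46244021}{166} \approx -2.7858 \cdot 10^{5}$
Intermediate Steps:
$l{\left(F,g \right)} = 2$
$A{\left(r,L \right)} = \frac{2 L}{93 + L}$
$\left(-84395 + A{\left(l{\left(-16,2 \right)},P \right)}\right) - 194186 = \left(-84395 + 2 \left(-425\right) \frac{1}{93 - 425}\right) - 194186 = \left(-84395 + 2 \left(-425\right) \frac{1}{-332}\right) - 194186 = \left(-84395 + 2 \left(-425\right) \left(- \frac{1}{332}\right)\right) - 194186 = \left(-84395 + \frac{425}{166}\right) - 194186 = - \frac{14009145}{166} - 194186 = - \frac{46244021}{166}$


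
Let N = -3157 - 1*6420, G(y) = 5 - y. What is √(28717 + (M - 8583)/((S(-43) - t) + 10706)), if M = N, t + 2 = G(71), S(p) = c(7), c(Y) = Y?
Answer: √3337580007077/10781 ≈ 169.46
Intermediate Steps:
S(p) = 7
t = -68 (t = -2 + (5 - 1*71) = -2 + (5 - 71) = -2 - 66 = -68)
N = -9577 (N = -3157 - 6420 = -9577)
M = -9577
√(28717 + (M - 8583)/((S(-43) - t) + 10706)) = √(28717 + (-9577 - 8583)/((7 - 1*(-68)) + 10706)) = √(28717 - 18160/((7 + 68) + 10706)) = √(28717 - 18160/(75 + 10706)) = √(28717 - 18160/10781) = √(309579817/10781) = √3337580007077/10781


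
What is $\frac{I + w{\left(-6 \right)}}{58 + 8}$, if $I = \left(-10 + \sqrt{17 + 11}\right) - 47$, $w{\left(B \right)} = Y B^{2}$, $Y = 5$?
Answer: $\frac{41}{22} + \frac{\sqrt{7}}{33} \approx 1.9438$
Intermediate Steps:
$w{\left(B \right)} = 5 B^{2}$
$I = -57 + 2 \sqrt{7}$ ($I = \left(-10 + \sqrt{28}\right) - 47 = \left(-10 + 2 \sqrt{7}\right) - 47 = -57 + 2 \sqrt{7} \approx -51.708$)
$\frac{I + w{\left(-6 \right)}}{58 + 8} = \frac{\left(-57 + 2 \sqrt{7}\right) + 5 \left(-6\right)^{2}}{58 + 8} = \frac{\left(-57 + 2 \sqrt{7}\right) + 5 \cdot 36}{66} = \left(\left(-57 + 2 \sqrt{7}\right) + 180\right) \frac{1}{66} = \left(123 + 2 \sqrt{7}\right) \frac{1}{66} = \frac{41}{22} + \frac{\sqrt{7}}{33}$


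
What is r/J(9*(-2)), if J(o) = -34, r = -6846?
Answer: 3423/17 ≈ 201.35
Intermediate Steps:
r/J(9*(-2)) = -6846/(-34) = -6846*(-1/34) = 3423/17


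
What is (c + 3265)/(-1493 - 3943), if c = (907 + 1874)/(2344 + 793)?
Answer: -5122543/8526366 ≈ -0.60079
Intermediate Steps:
c = 2781/3137 ≈ 0.88652
(c + 3265)/(-1493 - 3943) = (2781/3137 + 3265)/(-1493 - 3943) = (10245086/3137)/(-5436) = (10245086/3137)*(-1/5436) = -5122543/8526366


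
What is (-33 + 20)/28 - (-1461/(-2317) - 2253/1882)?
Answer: 892075/8721188 ≈ 0.10229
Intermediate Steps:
(-33 + 20)/28 - (-1461/(-2317) - 2253/1882) = (1/28)*(-13) - (-1461*(-1/2317) - 2253*1/1882) = -13/28 - (1461/2317 - 2253/1882) = -13/28 - 1*(-2470599/4360594) = -13/28 + 2470599/4360594 = 892075/8721188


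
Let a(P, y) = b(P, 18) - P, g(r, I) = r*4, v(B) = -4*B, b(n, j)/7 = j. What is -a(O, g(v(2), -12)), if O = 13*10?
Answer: 4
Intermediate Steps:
b(n, j) = 7*j
g(r, I) = 4*r
O = 130
a(P, y) = 126 - P (a(P, y) = 7*18 - P = 126 - P)
-a(O, g(v(2), -12)) = -(126 - 1*130) = -(126 - 130) = -1*(-4) = 4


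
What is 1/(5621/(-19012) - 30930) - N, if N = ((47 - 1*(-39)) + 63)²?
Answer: -1865032371999/84006683 ≈ -22201.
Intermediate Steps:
N = 22201 (N = ((47 + 39) + 63)² = (86 + 63)² = 149² = 22201)
1/(5621/(-19012) - 30930) - N = 1/(5621/(-19012) - 30930) - 1*22201 = 1/(5621*(-1/19012) - 30930) - 22201 = 1/(-803/2716 - 30930) - 22201 = 1/(-84006683/2716) - 22201 = -2716/84006683 - 22201 = -1865032371999/84006683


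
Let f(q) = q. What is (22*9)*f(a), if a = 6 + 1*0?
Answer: 1188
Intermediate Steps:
a = 6 (a = 6 + 0 = 6)
(22*9)*f(a) = (22*9)*6 = 198*6 = 1188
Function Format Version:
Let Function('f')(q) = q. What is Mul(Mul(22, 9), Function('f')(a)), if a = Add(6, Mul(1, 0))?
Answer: 1188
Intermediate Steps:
a = 6 (a = Add(6, 0) = 6)
Mul(Mul(22, 9), Function('f')(a)) = Mul(Mul(22, 9), 6) = Mul(198, 6) = 1188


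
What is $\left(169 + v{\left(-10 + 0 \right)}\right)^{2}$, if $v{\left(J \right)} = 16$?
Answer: $34225$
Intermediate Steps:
$\left(169 + v{\left(-10 + 0 \right)}\right)^{2} = \left(169 + 16\right)^{2} = 185^{2} = 34225$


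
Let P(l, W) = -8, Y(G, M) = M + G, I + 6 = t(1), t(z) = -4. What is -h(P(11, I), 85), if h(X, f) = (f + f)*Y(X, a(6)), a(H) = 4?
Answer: 680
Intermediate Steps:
I = -10 (I = -6 - 4 = -10)
Y(G, M) = G + M
h(X, f) = 2*f*(4 + X) (h(X, f) = (f + f)*(X + 4) = (2*f)*(4 + X) = 2*f*(4 + X))
-h(P(11, I), 85) = -2*85*(4 - 8) = -2*85*(-4) = -1*(-680) = 680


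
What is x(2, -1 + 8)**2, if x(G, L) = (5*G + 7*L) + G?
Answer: 3721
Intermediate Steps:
x(G, L) = 6*G + 7*L
x(2, -1 + 8)**2 = (6*2 + 7*(-1 + 8))**2 = (12 + 7*7)**2 = (12 + 49)**2 = 61**2 = 3721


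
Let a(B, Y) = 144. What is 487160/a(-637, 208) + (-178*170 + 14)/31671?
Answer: 71409671/21114 ≈ 3382.1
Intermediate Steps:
487160/a(-637, 208) + (-178*170 + 14)/31671 = 487160/144 + (-178*170 + 14)/31671 = 487160*(1/144) + (-30260 + 14)*(1/31671) = 60895/18 - 30246*1/31671 = 60895/18 - 10082/10557 = 71409671/21114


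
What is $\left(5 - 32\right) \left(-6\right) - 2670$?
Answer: $-2508$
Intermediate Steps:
$\left(5 - 32\right) \left(-6\right) - 2670 = \left(-27\right) \left(-6\right) - 2670 = 162 - 2670 = -2508$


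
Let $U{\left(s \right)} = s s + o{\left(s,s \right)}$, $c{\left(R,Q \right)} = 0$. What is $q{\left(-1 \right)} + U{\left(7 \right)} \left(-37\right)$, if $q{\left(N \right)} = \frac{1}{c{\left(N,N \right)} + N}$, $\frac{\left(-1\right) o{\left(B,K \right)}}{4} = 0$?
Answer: $-1814$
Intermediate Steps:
$o{\left(B,K \right)} = 0$ ($o{\left(B,K \right)} = \left(-4\right) 0 = 0$)
$q{\left(N \right)} = \frac{1}{N}$ ($q{\left(N \right)} = \frac{1}{0 + N} = \frac{1}{N}$)
$U{\left(s \right)} = s^{2}$ ($U{\left(s \right)} = s s + 0 = s^{2} + 0 = s^{2}$)
$q{\left(-1 \right)} + U{\left(7 \right)} \left(-37\right) = \frac{1}{-1} + 7^{2} \left(-37\right) = -1 + 49 \left(-37\right) = -1 - 1813 = -1814$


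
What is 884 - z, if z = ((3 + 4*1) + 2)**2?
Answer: 803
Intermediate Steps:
z = 81 (z = ((3 + 4) + 2)**2 = (7 + 2)**2 = 9**2 = 81)
884 - z = 884 - 1*81 = 884 - 81 = 803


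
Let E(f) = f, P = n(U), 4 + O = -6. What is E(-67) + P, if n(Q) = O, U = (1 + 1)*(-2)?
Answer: -77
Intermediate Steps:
U = -4 (U = 2*(-2) = -4)
O = -10 (O = -4 - 6 = -10)
n(Q) = -10
P = -10
E(-67) + P = -67 - 10 = -77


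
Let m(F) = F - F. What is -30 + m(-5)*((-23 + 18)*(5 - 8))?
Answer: -30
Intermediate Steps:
m(F) = 0
-30 + m(-5)*((-23 + 18)*(5 - 8)) = -30 + 0*((-23 + 18)*(5 - 8)) = -30 + 0*(-5*(-3)) = -30 + 0*15 = -30 + 0 = -30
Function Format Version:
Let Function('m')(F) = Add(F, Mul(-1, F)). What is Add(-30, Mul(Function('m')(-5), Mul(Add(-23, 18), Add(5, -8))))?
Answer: -30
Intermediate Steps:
Function('m')(F) = 0
Add(-30, Mul(Function('m')(-5), Mul(Add(-23, 18), Add(5, -8)))) = Add(-30, Mul(0, Mul(Add(-23, 18), Add(5, -8)))) = Add(-30, Mul(0, Mul(-5, -3))) = Add(-30, Mul(0, 15)) = Add(-30, 0) = -30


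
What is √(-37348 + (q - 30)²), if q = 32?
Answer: 4*I*√2334 ≈ 193.25*I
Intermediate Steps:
√(-37348 + (q - 30)²) = √(-37348 + (32 - 30)²) = √(-37348 + 2²) = √(-37348 + 4) = √(-37344) = 4*I*√2334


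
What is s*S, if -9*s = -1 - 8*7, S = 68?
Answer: 1292/3 ≈ 430.67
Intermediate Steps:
s = 19/3 (s = -(-1 - 8*7)/9 = -(-1 - 56)/9 = -⅑*(-57) = 19/3 ≈ 6.3333)
s*S = (19/3)*68 = 1292/3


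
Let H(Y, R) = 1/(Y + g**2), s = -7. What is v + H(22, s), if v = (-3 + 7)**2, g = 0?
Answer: 353/22 ≈ 16.045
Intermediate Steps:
H(Y, R) = 1/Y (H(Y, R) = 1/(Y + 0**2) = 1/(Y + 0) = 1/Y)
v = 16 (v = 4**2 = 16)
v + H(22, s) = 16 + 1/22 = 353/22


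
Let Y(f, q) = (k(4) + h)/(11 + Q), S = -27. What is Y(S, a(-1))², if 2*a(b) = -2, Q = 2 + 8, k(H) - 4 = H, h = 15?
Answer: 529/441 ≈ 1.1995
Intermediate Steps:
k(H) = 4 + H
Q = 10
a(b) = -1 (a(b) = (½)*(-2) = -1)
Y(f, q) = 23/21 (Y(f, q) = ((4 + 4) + 15)/(11 + 10) = (8 + 15)/21 = 23*(1/21) = 23/21)
Y(S, a(-1))² = (23/21)² = 529/441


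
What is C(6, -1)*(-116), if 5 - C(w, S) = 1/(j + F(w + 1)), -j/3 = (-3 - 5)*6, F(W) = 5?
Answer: -86304/149 ≈ -579.22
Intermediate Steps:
j = 144 (j = -3*(-3 - 5)*6 = -(-24)*6 = -3*(-48) = 144)
C(w, S) = 744/149 (C(w, S) = 5 - 1/(144 + 5) = 5 - 1/149 = 744/149)
C(6, -1)*(-116) = (744/149)*(-116) = -86304/149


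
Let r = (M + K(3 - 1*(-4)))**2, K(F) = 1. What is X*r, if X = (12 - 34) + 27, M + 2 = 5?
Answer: 80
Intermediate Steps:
M = 3 (M = -2 + 5 = 3)
X = 5 (X = -22 + 27 = 5)
r = 16 (r = (3 + 1)**2 = 4**2 = 16)
X*r = 5*16 = 80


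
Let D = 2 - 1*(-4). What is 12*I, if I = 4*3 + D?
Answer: 216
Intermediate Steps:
D = 6 (D = 2 + 4 = 6)
I = 18 (I = 4*3 + 6 = 12 + 6 = 18)
12*I = 12*18 = 216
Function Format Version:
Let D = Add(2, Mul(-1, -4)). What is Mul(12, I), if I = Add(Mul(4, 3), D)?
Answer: 216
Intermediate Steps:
D = 6 (D = Add(2, 4) = 6)
I = 18 (I = Add(Mul(4, 3), 6) = Add(12, 6) = 18)
Mul(12, I) = Mul(12, 18) = 216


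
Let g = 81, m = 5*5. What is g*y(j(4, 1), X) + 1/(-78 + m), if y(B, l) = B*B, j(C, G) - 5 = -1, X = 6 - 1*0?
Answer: 68687/53 ≈ 1296.0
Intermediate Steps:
m = 25
X = 6 (X = 6 + 0 = 6)
j(C, G) = 4 (j(C, G) = 5 - 1 = 4)
y(B, l) = B²
g*y(j(4, 1), X) + 1/(-78 + m) = 81*4² + 1/(-78 + 25) = 81*16 + 1/(-53) = 1296 - 1/53 = 68687/53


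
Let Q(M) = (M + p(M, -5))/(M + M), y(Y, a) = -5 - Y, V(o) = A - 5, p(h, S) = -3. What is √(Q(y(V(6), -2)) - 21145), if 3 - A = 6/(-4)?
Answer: I*√761190/6 ≈ 145.41*I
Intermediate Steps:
A = 9/2 (A = 3 - 6/(-4) = 3 - 6*(-1)/4 = 3 - 1*(-3/2) = 3 + 3/2 = 9/2 ≈ 4.5000)
V(o) = -½ (V(o) = 9/2 - 5 = -½)
Q(M) = (-3 + M)/(2*M) (Q(M) = (M - 3)/(M + M) = (-3 + M)/((2*M)) = (-3 + M)*(1/(2*M)) = (-3 + M)/(2*M))
√(Q(y(V(6), -2)) - 21145) = √((-3 + (-5 - 1*(-½)))/(2*(-5 - 1*(-½))) - 21145) = √((-3 + (-5 + ½))/(2*(-5 + ½)) - 21145) = √((-3 - 9/2)/(2*(-9/2)) - 21145) = √((½)*(-2/9)*(-15/2) - 21145) = √(⅚ - 21145) = √(-126865/6) = I*√761190/6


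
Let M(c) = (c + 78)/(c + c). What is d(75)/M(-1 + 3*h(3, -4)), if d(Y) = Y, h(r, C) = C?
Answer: -30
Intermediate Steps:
M(c) = (78 + c)/(2*c) (M(c) = (78 + c)/((2*c)) = (78 + c)*(1/(2*c)) = (78 + c)/(2*c))
d(75)/M(-1 + 3*h(3, -4)) = 75/(((78 + (-1 + 3*(-4)))/(2*(-1 + 3*(-4))))) = 75/(((78 + (-1 - 12))/(2*(-1 - 12)))) = 75/(((1/2)*(78 - 13)/(-13))) = 75/(((1/2)*(-1/13)*65)) = 75/(-5/2) = 75*(-2/5) = -30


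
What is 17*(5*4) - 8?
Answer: 332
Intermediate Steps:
17*(5*4) - 8 = 17*20 - 8 = 340 - 8 = 332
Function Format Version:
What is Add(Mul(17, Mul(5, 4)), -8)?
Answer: 332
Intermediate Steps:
Add(Mul(17, Mul(5, 4)), -8) = Add(Mul(17, 20), -8) = Add(340, -8) = 332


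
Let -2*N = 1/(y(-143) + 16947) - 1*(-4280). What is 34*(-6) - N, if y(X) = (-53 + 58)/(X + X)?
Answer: 9383476575/4846837 ≈ 1936.0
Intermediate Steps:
y(X) = 5/(2*X) (y(X) = 5/((2*X)) = 5*(1/(2*X)) = 5/(2*X))
N = -10372231323/4846837 (N = -(1/((5/2)/(-143) + 16947) - 1*(-4280))/2 = -(1/((5/2)*(-1/143) + 16947) + 4280)/2 = -(1/(-5/286 + 16947) + 4280)/2 = -(1/(4846837/286) + 4280)/2 = -(286/4846837 + 4280)/2 = -½*20744462646/4846837 = -10372231323/4846837 ≈ -2140.0)
34*(-6) - N = 34*(-6) - 1*(-10372231323/4846837) = -204 + 10372231323/4846837 = 9383476575/4846837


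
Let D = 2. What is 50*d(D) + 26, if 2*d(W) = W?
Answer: 76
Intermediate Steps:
d(W) = W/2
50*d(D) + 26 = 50*((½)*2) + 26 = 50*1 + 26 = 50 + 26 = 76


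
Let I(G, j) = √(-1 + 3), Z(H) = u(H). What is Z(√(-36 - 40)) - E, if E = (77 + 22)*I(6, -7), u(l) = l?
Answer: -99*√2 + 2*I*√19 ≈ -140.01 + 8.7178*I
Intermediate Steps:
Z(H) = H
I(G, j) = √2
E = 99*√2 (E = (77 + 22)*√2 = 99*√2 ≈ 140.01)
Z(√(-36 - 40)) - E = √(-36 - 40) - 99*√2 = √(-76) - 99*√2 = 2*I*√19 - 99*√2 = -99*√2 + 2*I*√19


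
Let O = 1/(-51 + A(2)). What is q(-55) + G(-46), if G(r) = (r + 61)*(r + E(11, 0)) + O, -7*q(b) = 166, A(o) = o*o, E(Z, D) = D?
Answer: -234819/329 ≈ -713.74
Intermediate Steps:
A(o) = o²
q(b) = -166/7 (q(b) = -⅐*166 = -166/7)
O = -1/47 (O = 1/(-51 + 2²) = 1/(-51 + 4) = 1/(-47) = -1/47 ≈ -0.021277)
G(r) = -1/47 + r*(61 + r) (G(r) = (r + 61)*(r + 0) - 1/47 = (61 + r)*r - 1/47 = r*(61 + r) - 1/47 = -1/47 + r*(61 + r))
q(-55) + G(-46) = -166/7 + (-1/47 + (-46)² + 61*(-46)) = -166/7 + (-1/47 + 2116 - 2806) = -166/7 - 32431/47 = -234819/329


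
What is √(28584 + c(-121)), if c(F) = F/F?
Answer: √28585 ≈ 169.07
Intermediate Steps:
c(F) = 1
√(28584 + c(-121)) = √(28584 + 1) = √28585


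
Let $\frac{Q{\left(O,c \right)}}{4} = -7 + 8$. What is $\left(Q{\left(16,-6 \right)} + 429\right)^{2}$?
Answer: $187489$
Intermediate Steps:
$Q{\left(O,c \right)} = 4$ ($Q{\left(O,c \right)} = 4 \left(-7 + 8\right) = 4 \cdot 1 = 4$)
$\left(Q{\left(16,-6 \right)} + 429\right)^{2} = \left(4 + 429\right)^{2} = 433^{2} = 187489$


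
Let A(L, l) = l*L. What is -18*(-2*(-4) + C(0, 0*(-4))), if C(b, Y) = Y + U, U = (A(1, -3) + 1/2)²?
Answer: -513/2 ≈ -256.50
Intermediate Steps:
A(L, l) = L*l
U = 25/4 (U = (1*(-3) + 1/2)² = (-3 + ½)² = (-5/2)² = 25/4 ≈ 6.2500)
C(b, Y) = 25/4 + Y (C(b, Y) = Y + 25/4 = 25/4 + Y)
-18*(-2*(-4) + C(0, 0*(-4))) = -18*(-2*(-4) + (25/4 + 0*(-4))) = -18*(8 + (25/4 + 0)) = -18*(8 + 25/4) = -18*57/4 = -513/2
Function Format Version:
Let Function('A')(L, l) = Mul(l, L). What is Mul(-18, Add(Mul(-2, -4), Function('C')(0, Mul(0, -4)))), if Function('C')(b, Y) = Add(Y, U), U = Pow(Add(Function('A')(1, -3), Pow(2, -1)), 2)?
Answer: Rational(-513, 2) ≈ -256.50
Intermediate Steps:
Function('A')(L, l) = Mul(L, l)
U = Rational(25, 4) (U = Pow(Add(Mul(1, -3), Pow(2, -1)), 2) = Pow(Add(-3, Rational(1, 2)), 2) = Pow(Rational(-5, 2), 2) = Rational(25, 4) ≈ 6.2500)
Function('C')(b, Y) = Add(Rational(25, 4), Y) (Function('C')(b, Y) = Add(Y, Rational(25, 4)) = Add(Rational(25, 4), Y))
Mul(-18, Add(Mul(-2, -4), Function('C')(0, Mul(0, -4)))) = Mul(-18, Add(Mul(-2, -4), Add(Rational(25, 4), Mul(0, -4)))) = Mul(-18, Add(8, Add(Rational(25, 4), 0))) = Mul(-18, Add(8, Rational(25, 4))) = Mul(-18, Rational(57, 4)) = Rational(-513, 2)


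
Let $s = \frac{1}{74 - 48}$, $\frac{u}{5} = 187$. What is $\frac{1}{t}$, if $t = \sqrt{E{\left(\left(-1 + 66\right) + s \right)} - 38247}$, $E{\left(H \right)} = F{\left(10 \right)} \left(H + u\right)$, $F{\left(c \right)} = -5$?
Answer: $- \frac{i \sqrt{29235102}}{1124427} \approx - 0.0048086 i$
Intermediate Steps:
$u = 935$ ($u = 5 \cdot 187 = 935$)
$s = \frac{1}{26} \approx 0.038462$
$E{\left(H \right)} = -4675 - 5 H$ ($E{\left(H \right)} = - 5 \left(H + 935\right) = - 5 \left(935 + H\right) = -4675 - 5 H$)
$t = \frac{i \sqrt{29235102}}{26}$ ($t = \sqrt{\left(-4675 - 5 \left(\left(-1 + 66\right) + \frac{1}{26}\right)\right) - 38247} = \sqrt{\left(-4675 - 5 \left(65 + \frac{1}{26}\right)\right) - 38247} = \sqrt{\left(-4675 - \frac{8455}{26}\right) - 38247} = \sqrt{- \frac{130005}{26} - 38247} = \sqrt{- \frac{1124427}{26}} = \frac{i \sqrt{29235102}}{26} \approx 207.96 i$)
$\frac{1}{t} = \frac{1}{\frac{1}{26} i \sqrt{29235102}} = - \frac{i \sqrt{29235102}}{1124427}$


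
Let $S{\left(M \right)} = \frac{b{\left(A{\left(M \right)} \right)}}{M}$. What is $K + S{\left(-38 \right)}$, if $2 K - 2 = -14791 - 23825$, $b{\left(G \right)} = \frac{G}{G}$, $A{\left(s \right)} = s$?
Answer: $- \frac{733667}{38} \approx -19307.0$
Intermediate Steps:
$b{\left(G \right)} = 1$
$S{\left(M \right)} = \frac{1}{M}$ ($S{\left(M \right)} = 1 \frac{1}{M} = \frac{1}{M}$)
$K = -19307$ ($K = 1 + \frac{-14791 - 23825}{2} = 1 + \frac{1}{2} \left(-38616\right) = 1 - 19308 = -19307$)
$K + S{\left(-38 \right)} = -19307 + \frac{1}{-38} = -19307 - \frac{1}{38} = - \frac{733667}{38}$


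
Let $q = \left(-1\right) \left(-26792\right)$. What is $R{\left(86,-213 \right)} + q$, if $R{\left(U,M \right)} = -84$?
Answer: $26708$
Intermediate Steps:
$q = 26792$
$R{\left(86,-213 \right)} + q = -84 + 26792 = 26708$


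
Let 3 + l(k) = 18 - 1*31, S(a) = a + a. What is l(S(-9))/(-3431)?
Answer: 16/3431 ≈ 0.0046634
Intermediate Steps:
S(a) = 2*a
l(k) = -16 (l(k) = -3 + (18 - 1*31) = -3 + (18 - 31) = -3 - 13 = -16)
l(S(-9))/(-3431) = -16/(-3431) = -16*(-1/3431) = 16/3431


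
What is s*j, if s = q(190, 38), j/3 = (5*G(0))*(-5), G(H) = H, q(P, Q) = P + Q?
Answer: 0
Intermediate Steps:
j = 0 (j = 3*((5*0)*(-5)) = 3*(0*(-5)) = 3*0 = 0)
s = 228 (s = 190 + 38 = 228)
s*j = 228*0 = 0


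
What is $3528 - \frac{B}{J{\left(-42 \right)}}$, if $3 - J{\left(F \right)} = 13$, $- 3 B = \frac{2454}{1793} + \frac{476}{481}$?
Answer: $\frac{45638937439}{12936495} \approx 3527.9$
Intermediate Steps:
$B = - \frac{2033842}{2587299}$ ($B = - \frac{\frac{2454}{1793} + \frac{476}{481}}{3} = \left(- \frac{1}{3}\right) \frac{2033842}{862433} = - \frac{2033842}{2587299} \approx -0.78609$)
$J{\left(F \right)} = -10$ ($J{\left(F \right)} = 3 - 13 = -10$)
$3528 - \frac{B}{J{\left(-42 \right)}} = 3528 - - \frac{2033842}{2587299 \left(-10\right)} = 3528 - \left(- \frac{2033842}{2587299}\right) \left(- \frac{1}{10}\right) = 3528 - \frac{1016921}{12936495} = \frac{45638937439}{12936495}$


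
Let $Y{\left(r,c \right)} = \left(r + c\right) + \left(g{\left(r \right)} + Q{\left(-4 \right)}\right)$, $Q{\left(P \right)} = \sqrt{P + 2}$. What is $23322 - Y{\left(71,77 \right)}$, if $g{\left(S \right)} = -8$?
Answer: $23182 - i \sqrt{2} \approx 23182.0 - 1.4142 i$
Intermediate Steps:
$Q{\left(P \right)} = \sqrt{2 + P}$
$Y{\left(r,c \right)} = -8 + c + r + i \sqrt{2}$ ($Y{\left(r,c \right)} = \left(r + c\right) - \left(8 - \sqrt{2 - 4}\right) = \left(c + r\right) - \left(8 - \sqrt{-2}\right) = \left(c + r\right) - \left(8 - i \sqrt{2}\right) = -8 + c + r + i \sqrt{2}$)
$23322 - Y{\left(71,77 \right)} = 23322 - \left(-8 + 77 + 71 + i \sqrt{2}\right) = 23322 - \left(140 + i \sqrt{2}\right) = 23182 - i \sqrt{2}$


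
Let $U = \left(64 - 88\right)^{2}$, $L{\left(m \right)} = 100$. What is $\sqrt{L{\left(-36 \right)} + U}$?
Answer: $26$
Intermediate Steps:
$U = 576$ ($U = \left(-24\right)^{2} = 576$)
$\sqrt{L{\left(-36 \right)} + U} = \sqrt{100 + 576} = \sqrt{676} = 26$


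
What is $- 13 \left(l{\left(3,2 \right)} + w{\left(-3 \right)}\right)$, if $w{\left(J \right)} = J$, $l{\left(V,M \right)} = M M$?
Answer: $-13$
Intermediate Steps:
$l{\left(V,M \right)} = M^{2}$
$- 13 \left(l{\left(3,2 \right)} + w{\left(-3 \right)}\right) = - 13 \left(2^{2} - 3\right) = - 13 \left(4 - 3\right) = \left(-13\right) 1 = -13$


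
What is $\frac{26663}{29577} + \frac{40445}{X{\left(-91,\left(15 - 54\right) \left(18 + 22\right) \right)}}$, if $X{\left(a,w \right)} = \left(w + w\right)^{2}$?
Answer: $\frac{17382969931}{19194289920} \approx 0.90563$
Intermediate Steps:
$X{\left(a,w \right)} = 4 w^{2}$ ($X{\left(a,w \right)} = \left(2 w\right)^{2} = 4 w^{2}$)
$\frac{26663}{29577} + \frac{40445}{X{\left(-91,\left(15 - 54\right) \left(18 + 22\right) \right)}} = \frac{26663}{29577} + \frac{40445}{4 \left(\left(15 - 54\right) \left(18 + 22\right)\right)^{2}} = 26663 \cdot \frac{1}{29577} + \frac{40445}{4 \left(\left(-39\right) 40\right)^{2}} = \frac{26663}{29577} + \frac{40445}{4 \left(-1560\right)^{2}} = \frac{26663}{29577} + \frac{40445}{4 \cdot 2433600} = \frac{26663}{29577} + \frac{40445}{9734400} = \frac{26663}{29577} + 40445 \cdot \frac{1}{9734400} = \frac{26663}{29577} + \frac{8089}{1946880} = \frac{17382969931}{19194289920}$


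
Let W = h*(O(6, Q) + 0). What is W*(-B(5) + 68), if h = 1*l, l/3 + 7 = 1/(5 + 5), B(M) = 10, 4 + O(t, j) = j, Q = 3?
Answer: 6003/5 ≈ 1200.6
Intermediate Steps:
O(t, j) = -4 + j
l = -207/10 (l = -21 + 3/(5 + 5) = -21 + 3/10 = -207/10 ≈ -20.700)
h = -207/10 (h = 1*(-207/10) = -207/10 ≈ -20.700)
W = 207/10 (W = -207*((-4 + 3) + 0)/10 = -207*(-1 + 0)/10 = -207/10*(-1) = 207/10 ≈ 20.700)
W*(-B(5) + 68) = 207*(-1*10 + 68)/10 = 207*(-10 + 68)/10 = (207/10)*58 = 6003/5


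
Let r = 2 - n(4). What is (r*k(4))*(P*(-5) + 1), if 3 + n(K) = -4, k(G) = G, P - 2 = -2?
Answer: 36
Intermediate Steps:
P = 0 (P = 2 - 2 = 0)
n(K) = -7 (n(K) = -3 - 4 = -7)
r = 9 (r = 2 - 1*(-7) = 2 + 7 = 9)
(r*k(4))*(P*(-5) + 1) = (9*4)*(0*(-5) + 1) = 36*(0 + 1) = 36*1 = 36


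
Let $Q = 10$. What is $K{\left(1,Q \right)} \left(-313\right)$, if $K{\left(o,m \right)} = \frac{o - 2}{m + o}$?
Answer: $\frac{313}{11} \approx 28.455$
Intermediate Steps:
$K{\left(o,m \right)} = \frac{-2 + o}{m + o}$
$K{\left(1,Q \right)} \left(-313\right) = \frac{-2 + 1}{10 + 1} \left(-313\right) = \frac{1}{11} \left(-1\right) \left(-313\right) = \left(- \frac{1}{11}\right) \left(-313\right) = \frac{313}{11}$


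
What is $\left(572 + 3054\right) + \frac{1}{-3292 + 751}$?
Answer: $\frac{9213665}{2541} \approx 3626.0$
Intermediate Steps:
$\left(572 + 3054\right) + \frac{1}{-3292 + 751} = 3626 + \frac{1}{-2541} = 3626 - \frac{1}{2541} = \frac{9213665}{2541}$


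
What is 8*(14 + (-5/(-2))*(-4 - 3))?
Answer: -28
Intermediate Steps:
8*(14 + (-5/(-2))*(-4 - 3)) = 8*(14 - 5*(-½)*(-7)) = 8*(14 + (5/2)*(-7)) = 8*(14 - 35/2) = 8*(-7/2) = -28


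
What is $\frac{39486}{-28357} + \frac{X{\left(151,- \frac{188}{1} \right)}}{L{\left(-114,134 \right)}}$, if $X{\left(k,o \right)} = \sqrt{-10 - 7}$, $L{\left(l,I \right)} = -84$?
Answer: $- \frac{39486}{28357} - \frac{i \sqrt{17}}{84} \approx -1.3925 - 0.049085 i$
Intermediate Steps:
$X{\left(k,o \right)} = i \sqrt{17}$ ($X{\left(k,o \right)} = \sqrt{-17} = i \sqrt{17}$)
$\frac{39486}{-28357} + \frac{X{\left(151,- \frac{188}{1} \right)}}{L{\left(-114,134 \right)}} = \frac{39486}{-28357} + \frac{i \sqrt{17}}{-84} = 39486 \left(- \frac{1}{28357}\right) + i \sqrt{17} \left(- \frac{1}{84}\right) = - \frac{39486}{28357} - \frac{i \sqrt{17}}{84}$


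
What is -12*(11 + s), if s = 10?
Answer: -252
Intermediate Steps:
-12*(11 + s) = -12*(11 + 10) = -12*21 = -252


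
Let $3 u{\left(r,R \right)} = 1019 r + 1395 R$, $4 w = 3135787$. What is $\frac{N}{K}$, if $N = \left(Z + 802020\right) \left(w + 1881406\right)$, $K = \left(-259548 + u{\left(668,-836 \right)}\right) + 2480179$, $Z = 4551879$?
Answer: $\frac{171240353074467}{24705460} \approx 6.9313 \cdot 10^{6}$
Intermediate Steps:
$w = \frac{3135787}{4}$ ($w = \frac{1}{4} \cdot 3135787 = \frac{3135787}{4} \approx 7.8395 \cdot 10^{5}$)
$u{\left(r,R \right)} = 465 R + \frac{1019 r}{3}$ ($u{\left(r,R \right)} = \frac{1019 r + 1395 R}{3} = 465 R + \frac{1019 r}{3}$)
$K = \frac{6176365}{3}$ ($K = \left(-259548 + \left(465 \left(-836\right) + \frac{1019}{3} \cdot 668\right)\right) + 2480179 = \left(-259548 + \left(-388740 + \frac{680692}{3}\right)\right) + 2480179 = \left(-259548 - \frac{485528}{3}\right) + 2480179 = - \frac{1264172}{3} + 2480179 = \frac{6176365}{3} \approx 2.0588 \cdot 10^{6}$)
$N = \frac{57080117691489}{4}$ ($N = \left(4551879 + 802020\right) \left(\frac{3135787}{4} + 1881406\right) = 5353899 \cdot \frac{10661411}{4} = \frac{57080117691489}{4} \approx 1.427 \cdot 10^{13}$)
$\frac{N}{K} = \frac{57080117691489}{4 \cdot \frac{6176365}{3}} = \frac{57080117691489}{4} \cdot \frac{3}{6176365} = \frac{171240353074467}{24705460}$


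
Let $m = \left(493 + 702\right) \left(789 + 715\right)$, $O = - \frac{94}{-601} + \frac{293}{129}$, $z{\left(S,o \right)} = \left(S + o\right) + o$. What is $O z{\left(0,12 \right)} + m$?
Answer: $\frac{46448612792}{25843} \approx 1.7973 \cdot 10^{6}$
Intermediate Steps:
$z{\left(S,o \right)} = S + 2 o$
$O = \frac{188219}{77529}$ ($O = \left(-94\right) \left(- \frac{1}{601}\right) + 293 \cdot \frac{1}{129} = \frac{94}{601} + \frac{293}{129} = \frac{188219}{77529} \approx 2.4277$)
$m = 1797280$ ($m = 1195 \cdot 1504 = 1797280$)
$O z{\left(0,12 \right)} + m = \frac{188219 \left(0 + 2 \cdot 12\right)}{77529} + 1797280 = \frac{188219 \left(0 + 24\right)}{77529} + 1797280 = \frac{188219}{77529} \cdot 24 + 1797280 = \frac{1505752}{25843} + 1797280 = \frac{46448612792}{25843}$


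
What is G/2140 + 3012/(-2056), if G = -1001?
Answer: -1062967/549980 ≈ -1.9327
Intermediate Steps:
G/2140 + 3012/(-2056) = -1001/2140 + 3012/(-2056) = -1001*1/2140 + 3012*(-1/2056) = -1001/2140 - 753/514 = -1062967/549980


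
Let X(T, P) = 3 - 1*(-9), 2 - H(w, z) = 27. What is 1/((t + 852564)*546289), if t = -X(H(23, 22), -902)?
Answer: 1/465739779528 ≈ 2.1471e-12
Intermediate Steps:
H(w, z) = -25 (H(w, z) = 2 - 1*27 = 2 - 27 = -25)
X(T, P) = 12 (X(T, P) = 3 + 9 = 12)
t = -12 (t = -1*12 = -12)
1/((t + 852564)*546289) = 1/((-12 + 852564)*546289) = (1/546289)/852552 = (1/852552)*(1/546289) = 1/465739779528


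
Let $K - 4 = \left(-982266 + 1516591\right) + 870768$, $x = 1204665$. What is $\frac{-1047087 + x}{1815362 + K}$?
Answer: $\frac{157578}{3220459} \approx 0.04893$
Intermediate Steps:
$K = 1405097$ ($K = 4 + \left(\left(-982266 + 1516591\right) + 870768\right) = 4 + \left(534325 + 870768\right) = 4 + 1405093 = 1405097$)
$\frac{-1047087 + x}{1815362 + K} = \frac{-1047087 + 1204665}{1815362 + 1405097} = \frac{157578}{3220459}$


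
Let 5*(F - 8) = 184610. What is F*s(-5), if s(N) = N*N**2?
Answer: -4616250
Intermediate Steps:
F = 36930 (F = 8 + (1/5)*184610 = 8 + 36922 = 36930)
s(N) = N**3
F*s(-5) = 36930*(-5)**3 = 36930*(-125) = -4616250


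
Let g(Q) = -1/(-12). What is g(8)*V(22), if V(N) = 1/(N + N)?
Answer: 1/528 ≈ 0.0018939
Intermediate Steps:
g(Q) = 1/12 (g(Q) = -1*(-1/12) = 1/12)
V(N) = 1/(2*N)
g(8)*V(22) = ((½)/22)/12 = ((½)*(1/22))/12 = (1/12)*(1/44) = 1/528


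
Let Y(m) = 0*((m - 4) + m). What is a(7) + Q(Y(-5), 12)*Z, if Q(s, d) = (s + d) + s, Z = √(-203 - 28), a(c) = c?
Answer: 7 + 12*I*√231 ≈ 7.0 + 182.38*I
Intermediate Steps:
Y(m) = 0 (Y(m) = 0*((-4 + m) + m) = 0*(-4 + 2*m) = 0)
Z = I*√231 (Z = √(-231) = I*√231 ≈ 15.199*I)
Q(s, d) = d + 2*s (Q(s, d) = (d + s) + s = d + 2*s)
a(7) + Q(Y(-5), 12)*Z = 7 + (12 + 2*0)*(I*√231) = 7 + (12 + 0)*(I*√231) = 7 + 12*(I*√231) = 7 + 12*I*√231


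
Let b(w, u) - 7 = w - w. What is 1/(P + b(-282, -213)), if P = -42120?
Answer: -1/42113 ≈ -2.3746e-5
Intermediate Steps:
b(w, u) = 7 (b(w, u) = 7 + (w - w) = 7 + 0 = 7)
1/(P + b(-282, -213)) = 1/(-42120 + 7) = 1/(-42113) = -1/42113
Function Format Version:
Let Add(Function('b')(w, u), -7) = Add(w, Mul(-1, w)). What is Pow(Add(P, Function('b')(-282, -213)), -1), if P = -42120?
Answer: Rational(-1, 42113) ≈ -2.3746e-5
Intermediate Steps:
Function('b')(w, u) = 7 (Function('b')(w, u) = Add(7, Add(w, Mul(-1, w))) = Add(7, 0) = 7)
Pow(Add(P, Function('b')(-282, -213)), -1) = Pow(Add(-42120, 7), -1) = Pow(-42113, -1) = Rational(-1, 42113)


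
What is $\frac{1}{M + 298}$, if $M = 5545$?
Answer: $\frac{1}{5843} \approx 0.00017114$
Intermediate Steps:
$\frac{1}{M + 298} = \frac{1}{5545 + 298} = \frac{1}{5843}$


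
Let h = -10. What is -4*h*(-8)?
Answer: -320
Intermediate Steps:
-4*h*(-8) = -4*(-10)*(-8) = 40*(-8) = -320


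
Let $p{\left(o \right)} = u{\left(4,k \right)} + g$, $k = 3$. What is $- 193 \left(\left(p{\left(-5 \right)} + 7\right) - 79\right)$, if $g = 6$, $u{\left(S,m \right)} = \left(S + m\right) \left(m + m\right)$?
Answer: $4632$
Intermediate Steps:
$u{\left(S,m \right)} = 2 m \left(S + m\right)$ ($u{\left(S,m \right)} = \left(S + m\right) 2 m = 2 m \left(S + m\right)$)
$p{\left(o \right)} = 48$ ($p{\left(o \right)} = 2 \cdot 3 \left(4 + 3\right) + 6 = 2 \cdot 3 \cdot 7 + 6 = 42 + 6 = 48$)
$- 193 \left(\left(p{\left(-5 \right)} + 7\right) - 79\right) = - 193 \left(\left(48 + 7\right) - 79\right) = - 193 \left(55 - 79\right) = \left(-193\right) \left(-24\right) = 4632$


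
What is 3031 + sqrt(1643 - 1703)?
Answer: 3031 + 2*I*sqrt(15) ≈ 3031.0 + 7.746*I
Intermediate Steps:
3031 + sqrt(1643 - 1703) = 3031 + sqrt(-60) = 3031 + 2*I*sqrt(15)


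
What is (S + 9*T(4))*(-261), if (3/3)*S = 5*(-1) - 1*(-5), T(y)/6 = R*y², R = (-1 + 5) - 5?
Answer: 225504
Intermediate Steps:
R = -1 (R = 4 - 5 = -1)
T(y) = -6*y² (T(y) = 6*(-y²) = -6*y²)
S = 0 (S = 5*(-1) - 1*(-5) = -5 + 5 = 0)
(S + 9*T(4))*(-261) = (0 + 9*(-6*4²))*(-261) = (0 + 9*(-6*16))*(-261) = (0 + 9*(-96))*(-261) = (0 - 864)*(-261) = -864*(-261) = 225504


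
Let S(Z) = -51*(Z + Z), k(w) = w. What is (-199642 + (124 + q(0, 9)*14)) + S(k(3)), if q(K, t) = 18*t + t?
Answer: -197430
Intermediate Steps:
q(K, t) = 19*t
S(Z) = -102*Z
(-199642 + (124 + q(0, 9)*14)) + S(k(3)) = (-199642 + (124 + (19*9)*14)) - 102*3 = (-199642 + (124 + 171*14)) - 306 = (-199642 + (124 + 2394)) - 306 = (-199642 + 2518) - 306 = -197124 - 306 = -197430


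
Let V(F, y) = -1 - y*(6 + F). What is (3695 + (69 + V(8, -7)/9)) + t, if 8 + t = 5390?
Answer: 82411/9 ≈ 9156.8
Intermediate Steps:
t = 5382 (t = -8 + 5390 = 5382)
V(F, y) = -1 - y*(6 + F)
(3695 + (69 + V(8, -7)/9)) + t = (3695 + (69 + (-1 - 6*(-7) - 1*8*(-7))/9)) + 5382 = (3695 + (69 + (-1 + 42 + 56)/9)) + 5382 = (3695 + (69 + (1/9)*97)) + 5382 = (3695 + (69 + 97/9)) + 5382 = (3695 + 718/9) + 5382 = 33973/9 + 5382 = 82411/9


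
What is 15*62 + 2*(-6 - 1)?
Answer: 916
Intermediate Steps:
15*62 + 2*(-6 - 1) = 930 + 2*(-7) = 930 - 14 = 916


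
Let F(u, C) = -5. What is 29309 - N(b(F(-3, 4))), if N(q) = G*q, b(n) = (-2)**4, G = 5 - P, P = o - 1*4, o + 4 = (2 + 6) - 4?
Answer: 29165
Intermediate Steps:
o = 0 (o = -4 + ((2 + 6) - 4) = -4 + (8 - 4) = -4 + 4 = 0)
P = -4 (P = 0 - 1*4 = 0 - 4 = -4)
G = 9 (G = 5 - 1*(-4) = 5 + 4 = 9)
b(n) = 16
N(q) = 9*q
29309 - N(b(F(-3, 4))) = 29309 - 9*16 = 29309 - 1*144 = 29309 - 144 = 29165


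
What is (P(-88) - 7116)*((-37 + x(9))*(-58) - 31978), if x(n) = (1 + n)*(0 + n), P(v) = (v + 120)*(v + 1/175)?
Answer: 60922759536/175 ≈ 3.4813e+8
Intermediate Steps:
P(v) = (120 + v)*(1/175 + v) (P(v) = (120 + v)*(v + 1/175) = (120 + v)*(1/175 + v))
x(n) = n*(1 + n) (x(n) = (1 + n)*n = n*(1 + n))
(P(-88) - 7116)*((-37 + x(9))*(-58) - 31978) = ((24/35 + (-88)² + (21001/175)*(-88)) - 7116)*((-37 + 9*(1 + 9))*(-58) - 31978) = ((24/35 + 7744 - 1848088/175) - 7116)*((-37 + 9*10)*(-58) - 31978) = (-492768/175 - 7116)*((-37 + 90)*(-58) - 31978) = -1738068*(53*(-58) - 31978)/175 = -1738068*(-3074 - 31978)/175 = -1738068/175*(-35052) = 60922759536/175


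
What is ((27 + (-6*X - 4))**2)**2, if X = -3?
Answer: 2825761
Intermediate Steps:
((27 + (-6*X - 4))**2)**2 = ((27 + (-6*(-3) - 4))**2)**2 = ((27 + (-1*(-18) - 4))**2)**2 = ((27 + (18 - 4))**2)**2 = ((27 + 14)**2)**2 = (41**2)**2 = 1681**2 = 2825761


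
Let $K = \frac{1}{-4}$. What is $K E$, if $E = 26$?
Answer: $- \frac{13}{2} \approx -6.5$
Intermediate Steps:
$K = - \frac{1}{4} \approx -0.25$
$K E = \left(- \frac{1}{4}\right) 26 = - \frac{13}{2}$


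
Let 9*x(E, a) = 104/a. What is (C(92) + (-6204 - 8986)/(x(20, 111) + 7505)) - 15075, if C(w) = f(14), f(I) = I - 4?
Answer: -112966503745/7497599 ≈ -15067.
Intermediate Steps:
f(I) = -4 + I
x(E, a) = 104/(9*a) (x(E, a) = (104/a)/9 = 104/(9*a))
C(w) = 10 (C(w) = -4 + 14 = 10)
(C(92) + (-6204 - 8986)/(x(20, 111) + 7505)) - 15075 = (10 + (-6204 - 8986)/((104/9)/111 + 7505)) - 15075 = (10 - 15190/((104/9)*(1/111) + 7505)) - 15075 = (10 - 15190/(104/999 + 7505)) - 15075 = (10 - 15190/7497599/999) - 15075 = (10 - 15190*999/7497599) - 15075 = (10 - 15174810/7497599) - 15075 = 59801180/7497599 - 15075 = -112966503745/7497599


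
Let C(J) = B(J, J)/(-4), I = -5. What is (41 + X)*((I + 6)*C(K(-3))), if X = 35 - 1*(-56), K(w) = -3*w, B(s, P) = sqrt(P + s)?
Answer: -99*sqrt(2) ≈ -140.01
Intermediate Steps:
C(J) = -sqrt(2)*sqrt(J)/4 (C(J) = sqrt(J + J)/(-4) = sqrt(2*J)*(-1/4) = (sqrt(2)*sqrt(J))*(-1/4) = -sqrt(2)*sqrt(J)/4)
X = 91 (X = 35 + 56 = 91)
(41 + X)*((I + 6)*C(K(-3))) = (41 + 91)*((-5 + 6)*(-sqrt(2)*sqrt(-3*(-3))/4)) = 132*(1*(-sqrt(2)*sqrt(9)/4)) = 132*(1*(-1/4*sqrt(2)*3)) = 132*(1*(-3*sqrt(2)/4)) = 132*(-3*sqrt(2)/4) = -99*sqrt(2)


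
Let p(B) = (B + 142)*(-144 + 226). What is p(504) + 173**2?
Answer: 82901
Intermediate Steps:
p(B) = 11644 + 82*B (p(B) = (142 + B)*82 = 11644 + 82*B)
p(504) + 173**2 = (11644 + 82*504) + 173**2 = (11644 + 41328) + 29929 = 52972 + 29929 = 82901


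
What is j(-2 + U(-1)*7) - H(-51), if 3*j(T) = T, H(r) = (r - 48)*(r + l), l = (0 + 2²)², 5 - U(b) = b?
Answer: -10355/3 ≈ -3451.7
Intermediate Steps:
U(b) = 5 - b
l = 16 (l = (0 + 4)² = 4² = 16)
H(r) = (-48 + r)*(16 + r) (H(r) = (r - 48)*(r + 16) = (-48 + r)*(16 + r))
j(T) = T/3
j(-2 + U(-1)*7) - H(-51) = (-2 + (5 - 1*(-1))*7)/3 - (-768 + (-51)² - 32*(-51)) = (-2 + (5 + 1)*7)/3 - (-768 + 2601 + 1632) = (-2 + 6*7)/3 - 1*3465 = (-2 + 42)/3 - 3465 = (⅓)*40 - 3465 = 40/3 - 3465 = -10355/3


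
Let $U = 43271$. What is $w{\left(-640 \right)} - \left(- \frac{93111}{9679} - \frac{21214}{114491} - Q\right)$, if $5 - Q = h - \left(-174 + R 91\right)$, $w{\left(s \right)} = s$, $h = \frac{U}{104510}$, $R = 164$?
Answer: $\frac{1635797056477614001}{115813633234390} \approx 14124.0$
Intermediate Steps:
$h = \frac{43271}{104510} \approx 0.41404$
$Q = \frac{1542001779}{104510}$ ($Q = 5 - \left(\frac{43271}{104510} - \left(-174 + 164 \cdot 91\right)\right) = 5 - \left(\frac{43271}{104510} - \left(-174 + 14924\right)\right) = 5 - \left(\frac{43271}{104510} - 14750\right) = 5 - - \frac{1541479229}{104510} = 5 + \frac{1541479229}{104510} = \frac{1542001779}{104510} \approx 14755.0$)
$w{\left(-640 \right)} - \left(- \frac{93111}{9679} - \frac{21214}{114491} - Q\right) = -640 - \left(- \frac{1542001779}{104510} - \frac{93111}{9679} - \frac{21214}{114491}\right) = -640 + \left(\frac{1542001779}{104510} - \left(- \frac{21214}{114491} - \frac{93111}{9679}\right)\right) = -640 + \left(\frac{1542001779}{104510} - - \frac{10865701807}{1108158389}\right) = -640 + \left(\frac{1542001779}{104510} + \frac{10865701807}{1108158389}\right) = -640 + \frac{1709917781747623601}{115813633234390} = \frac{1635797056477614001}{115813633234390}$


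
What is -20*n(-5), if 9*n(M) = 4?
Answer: -80/9 ≈ -8.8889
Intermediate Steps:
n(M) = 4/9 (n(M) = (⅑)*4 = 4/9)
-20*n(-5) = -20*4/9 = -80/9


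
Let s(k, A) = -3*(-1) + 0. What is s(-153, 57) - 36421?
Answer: -36418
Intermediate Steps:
s(k, A) = 3 (s(k, A) = 3 + 0 = 3)
s(-153, 57) - 36421 = 3 - 36421 = -36418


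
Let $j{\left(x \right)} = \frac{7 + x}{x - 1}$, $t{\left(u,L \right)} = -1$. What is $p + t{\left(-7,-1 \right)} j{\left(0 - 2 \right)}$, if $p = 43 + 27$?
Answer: $\frac{215}{3} \approx 71.667$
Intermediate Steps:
$p = 70$
$j{\left(x \right)} = \frac{7 + x}{-1 + x}$
$p + t{\left(-7,-1 \right)} j{\left(0 - 2 \right)} = 70 - \frac{7 + \left(0 - 2\right)}{-1 + \left(0 - 2\right)} = 70 - \frac{7 - 2}{-1 - 2} = 70 - \frac{1}{-3} \cdot 5 = 70 - \left(- \frac{1}{3}\right) 5 = 70 - - \frac{5}{3} = 70 + \frac{5}{3} = \frac{215}{3}$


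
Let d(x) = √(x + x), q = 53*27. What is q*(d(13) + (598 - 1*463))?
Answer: 193185 + 1431*√26 ≈ 2.0048e+5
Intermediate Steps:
q = 1431
d(x) = √2*√x (d(x) = √(2*x) = √2*√x)
q*(d(13) + (598 - 1*463)) = 1431*(√2*√13 + (598 - 1*463)) = 1431*(√26 + (598 - 463)) = 1431*(√26 + 135) = 1431*(135 + √26) = 193185 + 1431*√26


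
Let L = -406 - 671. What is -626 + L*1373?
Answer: -1479347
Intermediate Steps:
L = -1077
-626 + L*1373 = -626 - 1077*1373 = -626 - 1478721 = -1479347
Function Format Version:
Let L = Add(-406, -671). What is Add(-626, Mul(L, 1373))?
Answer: -1479347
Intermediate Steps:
L = -1077
Add(-626, Mul(L, 1373)) = Add(-626, Mul(-1077, 1373)) = Add(-626, -1478721) = -1479347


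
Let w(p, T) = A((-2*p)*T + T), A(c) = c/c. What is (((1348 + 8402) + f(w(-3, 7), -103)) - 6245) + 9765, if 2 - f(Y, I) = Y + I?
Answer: 13374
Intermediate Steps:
A(c) = 1
w(p, T) = 1
f(Y, I) = 2 - I - Y (f(Y, I) = 2 - (Y + I) = 2 - (I + Y) = 2 + (-I - Y) = 2 - I - Y)
(((1348 + 8402) + f(w(-3, 7), -103)) - 6245) + 9765 = (((1348 + 8402) + (2 - 1*(-103) - 1*1)) - 6245) + 9765 = ((9750 + (2 + 103 - 1)) - 6245) + 9765 = ((9750 + 104) - 6245) + 9765 = (9854 - 6245) + 9765 = 3609 + 9765 = 13374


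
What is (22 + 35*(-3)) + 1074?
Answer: 991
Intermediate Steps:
(22 + 35*(-3)) + 1074 = (22 - 105) + 1074 = -83 + 1074 = 991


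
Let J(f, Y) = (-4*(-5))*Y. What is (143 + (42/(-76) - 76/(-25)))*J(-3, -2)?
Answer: -552852/95 ≈ -5819.5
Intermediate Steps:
J(f, Y) = 20*Y
(143 + (42/(-76) - 76/(-25)))*J(-3, -2) = (143 + (42/(-76) - 76/(-25)))*(20*(-2)) = (143 + (42*(-1/76) - 76*(-1/25)))*(-40) = (143 + (-21/38 + 76/25))*(-40) = (143 + 2363/950)*(-40) = (138213/950)*(-40) = -552852/95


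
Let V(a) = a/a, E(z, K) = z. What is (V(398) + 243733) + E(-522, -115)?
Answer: 243212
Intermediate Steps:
V(a) = 1
(V(398) + 243733) + E(-522, -115) = (1 + 243733) - 522 = 243734 - 522 = 243212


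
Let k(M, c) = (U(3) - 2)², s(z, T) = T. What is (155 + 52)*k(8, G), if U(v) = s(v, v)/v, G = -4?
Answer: 207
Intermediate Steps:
U(v) = 1 (U(v) = v/v = 1)
k(M, c) = 1 (k(M, c) = (1 - 2)² = (-1)² = 1)
(155 + 52)*k(8, G) = (155 + 52)*1 = 207*1 = 207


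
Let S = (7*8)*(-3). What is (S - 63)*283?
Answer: -65373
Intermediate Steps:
S = -168 (S = 56*(-3) = -168)
(S - 63)*283 = (-168 - 63)*283 = -231*283 = -65373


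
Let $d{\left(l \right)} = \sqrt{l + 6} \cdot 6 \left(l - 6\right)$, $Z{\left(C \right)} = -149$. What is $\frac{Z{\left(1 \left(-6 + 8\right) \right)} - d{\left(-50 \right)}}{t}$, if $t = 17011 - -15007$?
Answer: $- \frac{149}{32018} + \frac{48 i \sqrt{11}}{2287} \approx -0.0046536 + 0.06961 i$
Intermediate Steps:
$d{\left(l \right)} = 6 \sqrt{6 + l} \left(-6 + l\right)$ ($d{\left(l \right)} = \sqrt{6 + l} 6 \left(l - 6\right) = 6 \sqrt{6 + l} \left(-6 + l\right)$)
$t = 32018$ ($t = 17011 + 15007 = 32018$)
$\frac{Z{\left(1 \left(-6 + 8\right) \right)} - d{\left(-50 \right)}}{t} = \frac{-149 - 6 \sqrt{6 - 50} \left(-6 - 50\right)}{32018} = \left(-149 - 6 \sqrt{-44} \left(-56\right)\right) \frac{1}{32018} = \left(-149 - 6 \cdot 2 i \sqrt{11} \left(-56\right)\right) \frac{1}{32018} = \left(-149 - - 672 i \sqrt{11}\right) \frac{1}{32018} = \left(-149 + 672 i \sqrt{11}\right) \frac{1}{32018} = - \frac{149}{32018} + \frac{48 i \sqrt{11}}{2287}$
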